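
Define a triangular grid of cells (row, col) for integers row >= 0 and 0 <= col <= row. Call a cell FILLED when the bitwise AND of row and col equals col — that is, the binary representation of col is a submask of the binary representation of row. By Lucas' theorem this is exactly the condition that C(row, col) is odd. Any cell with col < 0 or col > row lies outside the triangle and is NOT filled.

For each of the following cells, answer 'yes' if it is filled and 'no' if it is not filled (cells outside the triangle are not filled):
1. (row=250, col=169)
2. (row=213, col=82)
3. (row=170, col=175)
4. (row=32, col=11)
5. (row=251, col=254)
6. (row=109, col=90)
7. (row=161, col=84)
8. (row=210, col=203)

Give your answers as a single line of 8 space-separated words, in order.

(250,169): row=0b11111010, col=0b10101001, row AND col = 0b10101000 = 168; 168 != 169 -> empty
(213,82): row=0b11010101, col=0b1010010, row AND col = 0b1010000 = 80; 80 != 82 -> empty
(170,175): col outside [0, 170] -> not filled
(32,11): row=0b100000, col=0b1011, row AND col = 0b0 = 0; 0 != 11 -> empty
(251,254): col outside [0, 251] -> not filled
(109,90): row=0b1101101, col=0b1011010, row AND col = 0b1001000 = 72; 72 != 90 -> empty
(161,84): row=0b10100001, col=0b1010100, row AND col = 0b0 = 0; 0 != 84 -> empty
(210,203): row=0b11010010, col=0b11001011, row AND col = 0b11000010 = 194; 194 != 203 -> empty

Answer: no no no no no no no no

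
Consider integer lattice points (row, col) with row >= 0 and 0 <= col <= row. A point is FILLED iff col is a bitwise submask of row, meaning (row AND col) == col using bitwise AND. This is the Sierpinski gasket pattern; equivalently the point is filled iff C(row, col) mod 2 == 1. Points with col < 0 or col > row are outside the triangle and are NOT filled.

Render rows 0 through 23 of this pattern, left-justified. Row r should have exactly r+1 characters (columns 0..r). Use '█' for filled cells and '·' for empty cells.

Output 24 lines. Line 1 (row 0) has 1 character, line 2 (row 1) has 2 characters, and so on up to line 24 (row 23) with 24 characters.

Answer: █
██
█·█
████
█···█
██··██
█·█·█·█
████████
█·······█
██······██
█·█·····█·█
████····████
█···█···█···█
██··██··██··██
█·█·█·█·█·█·█·█
████████████████
█···············█
██··············██
█·█·············█·█
████············████
█···█···········█···█
██··██··········██··██
█·█·█·█·········█·█·█·█
████████········████████

Derivation:
r0=0: █
r1=1: ██
r2=10: █·█
r3=11: ████
r4=100: █···█
r5=101: ██··██
r6=110: █·█·█·█
r7=111: ████████
r8=1000: █·······█
r9=1001: ██······██
r10=1010: █·█·····█·█
r11=1011: ████····████
r12=1100: █···█···█···█
r13=1101: ██··██··██··██
r14=1110: █·█·█·█·█·█·█·█
r15=1111: ████████████████
r16=10000: █···············█
r17=10001: ██··············██
r18=10010: █·█·············█·█
r19=10011: ████············████
r20=10100: █···█···········█···█
r21=10101: ██··██··········██··██
r22=10110: █·█·█·█·········█·█·█·█
r23=10111: ████████········████████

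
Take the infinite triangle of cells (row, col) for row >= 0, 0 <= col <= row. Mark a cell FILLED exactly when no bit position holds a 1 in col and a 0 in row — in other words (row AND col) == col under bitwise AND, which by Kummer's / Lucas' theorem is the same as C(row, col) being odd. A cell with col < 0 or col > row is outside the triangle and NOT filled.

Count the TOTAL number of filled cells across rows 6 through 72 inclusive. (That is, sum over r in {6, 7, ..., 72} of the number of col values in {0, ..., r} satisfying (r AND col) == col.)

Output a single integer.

r6=110 pc2: +4 =4
r7=111 pc3: +8 =12
r8=1000 pc1: +2 =14
r9=1001 pc2: +4 =18
r10=1010 pc2: +4 =22
r11=1011 pc3: +8 =30
r12=1100 pc2: +4 =34
r13=1101 pc3: +8 =42
r14=1110 pc3: +8 =50
r15=1111 pc4: +16 =66
r16=10000 pc1: +2 =68
r17=10001 pc2: +4 =72
r18=10010 pc2: +4 =76
r19=10011 pc3: +8 =84
r20=10100 pc2: +4 =88
r21=10101 pc3: +8 =96
r22=10110 pc3: +8 =104
r23=10111 pc4: +16 =120
r24=11000 pc2: +4 =124
r25=11001 pc3: +8 =132
r26=11010 pc3: +8 =140
r27=11011 pc4: +16 =156
r28=11100 pc3: +8 =164
r29=11101 pc4: +16 =180
r30=11110 pc4: +16 =196
r31=11111 pc5: +32 =228
r32=100000 pc1: +2 =230
r33=100001 pc2: +4 =234
r34=100010 pc2: +4 =238
r35=100011 pc3: +8 =246
r36=100100 pc2: +4 =250
r37=100101 pc3: +8 =258
r38=100110 pc3: +8 =266
r39=100111 pc4: +16 =282
r40=101000 pc2: +4 =286
r41=101001 pc3: +8 =294
r42=101010 pc3: +8 =302
r43=101011 pc4: +16 =318
r44=101100 pc3: +8 =326
r45=101101 pc4: +16 =342
r46=101110 pc4: +16 =358
r47=101111 pc5: +32 =390
r48=110000 pc2: +4 =394
r49=110001 pc3: +8 =402
r50=110010 pc3: +8 =410
r51=110011 pc4: +16 =426
r52=110100 pc3: +8 =434
r53=110101 pc4: +16 =450
r54=110110 pc4: +16 =466
r55=110111 pc5: +32 =498
r56=111000 pc3: +8 =506
r57=111001 pc4: +16 =522
r58=111010 pc4: +16 =538
r59=111011 pc5: +32 =570
r60=111100 pc4: +16 =586
r61=111101 pc5: +32 =618
r62=111110 pc5: +32 =650
r63=111111 pc6: +64 =714
r64=1000000 pc1: +2 =716
r65=1000001 pc2: +4 =720
r66=1000010 pc2: +4 =724
r67=1000011 pc3: +8 =732
r68=1000100 pc2: +4 =736
r69=1000101 pc3: +8 =744
r70=1000110 pc3: +8 =752
r71=1000111 pc4: +16 =768
r72=1001000 pc2: +4 =772

Answer: 772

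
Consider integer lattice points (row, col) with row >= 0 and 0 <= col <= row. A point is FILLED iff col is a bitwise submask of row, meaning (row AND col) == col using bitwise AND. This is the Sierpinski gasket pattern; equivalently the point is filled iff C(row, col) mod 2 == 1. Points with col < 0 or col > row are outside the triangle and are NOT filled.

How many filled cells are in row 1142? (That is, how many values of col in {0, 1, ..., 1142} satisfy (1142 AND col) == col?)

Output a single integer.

1142 in binary = 10001110110
popcount(1142) = number of 1-bits in 10001110110 = 6
A col c satisfies (1142 AND c) == c iff every set bit of c is also set in 1142; each of the 6 set bits of 1142 can independently be on or off in c.
count = 2^6 = 64

Answer: 64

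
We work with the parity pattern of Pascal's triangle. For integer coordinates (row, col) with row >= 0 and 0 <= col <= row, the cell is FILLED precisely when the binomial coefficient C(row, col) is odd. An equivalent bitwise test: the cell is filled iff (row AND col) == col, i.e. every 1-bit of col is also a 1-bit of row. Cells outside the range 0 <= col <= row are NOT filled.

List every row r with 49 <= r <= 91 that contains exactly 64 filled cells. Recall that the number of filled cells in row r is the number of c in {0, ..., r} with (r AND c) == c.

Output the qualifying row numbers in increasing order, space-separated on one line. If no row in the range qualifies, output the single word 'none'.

Row r has 2^popcount(r) filled cells, so we need popcount(r) = log2(64) = 6.
Scan r = 49..91 and keep those with exactly 6 one-bits:
r=49=110001 popcount=3 -> skip
r=50=110010 popcount=3 -> skip
r=51=110011 popcount=4 -> skip
r=52=110100 popcount=3 -> skip
r=53=110101 popcount=4 -> skip
r=54=110110 popcount=4 -> skip
r=55=110111 popcount=5 -> skip
r=56=111000 popcount=3 -> skip
r=57=111001 popcount=4 -> skip
r=58=111010 popcount=4 -> skip
r=59=111011 popcount=5 -> skip
r=60=111100 popcount=4 -> skip
r=61=111101 popcount=5 -> skip
r=62=111110 popcount=5 -> skip
r=63=111111 popcount=6 -> KEEP
r=64=1000000 popcount=1 -> skip
r=65=1000001 popcount=2 -> skip
r=66=1000010 popcount=2 -> skip
r=67=1000011 popcount=3 -> skip
r=68=1000100 popcount=2 -> skip
r=69=1000101 popcount=3 -> skip
r=70=1000110 popcount=3 -> skip
r=71=1000111 popcount=4 -> skip
r=72=1001000 popcount=2 -> skip
r=73=1001001 popcount=3 -> skip
r=74=1001010 popcount=3 -> skip
r=75=1001011 popcount=4 -> skip
r=76=1001100 popcount=3 -> skip
r=77=1001101 popcount=4 -> skip
r=78=1001110 popcount=4 -> skip
r=79=1001111 popcount=5 -> skip
r=80=1010000 popcount=2 -> skip
r=81=1010001 popcount=3 -> skip
r=82=1010010 popcount=3 -> skip
r=83=1010011 popcount=4 -> skip
r=84=1010100 popcount=3 -> skip
r=85=1010101 popcount=4 -> skip
r=86=1010110 popcount=4 -> skip
r=87=1010111 popcount=5 -> skip
r=88=1011000 popcount=3 -> skip
r=89=1011001 popcount=4 -> skip
r=90=1011010 popcount=4 -> skip
r=91=1011011 popcount=5 -> skip
Kept rows: 63

Answer: 63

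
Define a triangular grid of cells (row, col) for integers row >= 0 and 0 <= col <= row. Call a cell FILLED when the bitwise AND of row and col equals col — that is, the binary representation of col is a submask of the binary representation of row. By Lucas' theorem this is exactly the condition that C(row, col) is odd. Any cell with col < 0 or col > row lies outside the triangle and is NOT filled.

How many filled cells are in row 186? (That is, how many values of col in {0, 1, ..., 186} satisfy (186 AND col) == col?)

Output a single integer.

Answer: 32

Derivation:
186 in binary = 10111010
popcount(186) = number of 1-bits in 10111010 = 5
A col c satisfies (186 AND c) == c iff every set bit of c is also set in 186; each of the 5 set bits of 186 can independently be on or off in c.
count = 2^5 = 32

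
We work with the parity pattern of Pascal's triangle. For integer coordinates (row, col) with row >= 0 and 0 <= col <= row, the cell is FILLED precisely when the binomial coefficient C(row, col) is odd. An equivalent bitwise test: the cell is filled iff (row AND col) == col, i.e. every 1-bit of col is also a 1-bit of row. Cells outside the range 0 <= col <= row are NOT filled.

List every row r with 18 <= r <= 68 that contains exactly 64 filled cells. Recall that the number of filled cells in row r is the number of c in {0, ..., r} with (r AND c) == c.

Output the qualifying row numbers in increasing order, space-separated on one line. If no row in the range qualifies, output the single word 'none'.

Row r has 2^popcount(r) filled cells, so we need popcount(r) = log2(64) = 6.
Scan r = 18..68 and keep those with exactly 6 one-bits:
r=18=10010 popcount=2 -> skip
r=19=10011 popcount=3 -> skip
r=20=10100 popcount=2 -> skip
r=21=10101 popcount=3 -> skip
r=22=10110 popcount=3 -> skip
r=23=10111 popcount=4 -> skip
r=24=11000 popcount=2 -> skip
r=25=11001 popcount=3 -> skip
r=26=11010 popcount=3 -> skip
r=27=11011 popcount=4 -> skip
r=28=11100 popcount=3 -> skip
r=29=11101 popcount=4 -> skip
r=30=11110 popcount=4 -> skip
r=31=11111 popcount=5 -> skip
r=32=100000 popcount=1 -> skip
r=33=100001 popcount=2 -> skip
r=34=100010 popcount=2 -> skip
r=35=100011 popcount=3 -> skip
r=36=100100 popcount=2 -> skip
r=37=100101 popcount=3 -> skip
r=38=100110 popcount=3 -> skip
r=39=100111 popcount=4 -> skip
r=40=101000 popcount=2 -> skip
r=41=101001 popcount=3 -> skip
r=42=101010 popcount=3 -> skip
r=43=101011 popcount=4 -> skip
r=44=101100 popcount=3 -> skip
r=45=101101 popcount=4 -> skip
r=46=101110 popcount=4 -> skip
r=47=101111 popcount=5 -> skip
r=48=110000 popcount=2 -> skip
r=49=110001 popcount=3 -> skip
r=50=110010 popcount=3 -> skip
r=51=110011 popcount=4 -> skip
r=52=110100 popcount=3 -> skip
r=53=110101 popcount=4 -> skip
r=54=110110 popcount=4 -> skip
r=55=110111 popcount=5 -> skip
r=56=111000 popcount=3 -> skip
r=57=111001 popcount=4 -> skip
r=58=111010 popcount=4 -> skip
r=59=111011 popcount=5 -> skip
r=60=111100 popcount=4 -> skip
r=61=111101 popcount=5 -> skip
r=62=111110 popcount=5 -> skip
r=63=111111 popcount=6 -> KEEP
r=64=1000000 popcount=1 -> skip
r=65=1000001 popcount=2 -> skip
r=66=1000010 popcount=2 -> skip
r=67=1000011 popcount=3 -> skip
r=68=1000100 popcount=2 -> skip
Kept rows: 63

Answer: 63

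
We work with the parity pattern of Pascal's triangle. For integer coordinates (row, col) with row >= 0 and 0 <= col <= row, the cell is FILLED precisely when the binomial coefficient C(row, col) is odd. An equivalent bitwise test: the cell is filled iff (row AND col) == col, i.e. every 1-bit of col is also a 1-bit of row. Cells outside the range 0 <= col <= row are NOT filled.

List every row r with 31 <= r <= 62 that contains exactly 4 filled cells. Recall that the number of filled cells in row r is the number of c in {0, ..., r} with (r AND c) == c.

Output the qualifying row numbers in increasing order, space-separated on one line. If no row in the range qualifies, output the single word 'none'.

Row r has 2^popcount(r) filled cells, so we need popcount(r) = log2(4) = 2.
Scan r = 31..62 and keep those with exactly 2 one-bits:
r=31=11111 popcount=5 -> skip
r=32=100000 popcount=1 -> skip
r=33=100001 popcount=2 -> KEEP
r=34=100010 popcount=2 -> KEEP
r=35=100011 popcount=3 -> skip
r=36=100100 popcount=2 -> KEEP
r=37=100101 popcount=3 -> skip
r=38=100110 popcount=3 -> skip
r=39=100111 popcount=4 -> skip
r=40=101000 popcount=2 -> KEEP
r=41=101001 popcount=3 -> skip
r=42=101010 popcount=3 -> skip
r=43=101011 popcount=4 -> skip
r=44=101100 popcount=3 -> skip
r=45=101101 popcount=4 -> skip
r=46=101110 popcount=4 -> skip
r=47=101111 popcount=5 -> skip
r=48=110000 popcount=2 -> KEEP
r=49=110001 popcount=3 -> skip
r=50=110010 popcount=3 -> skip
r=51=110011 popcount=4 -> skip
r=52=110100 popcount=3 -> skip
r=53=110101 popcount=4 -> skip
r=54=110110 popcount=4 -> skip
r=55=110111 popcount=5 -> skip
r=56=111000 popcount=3 -> skip
r=57=111001 popcount=4 -> skip
r=58=111010 popcount=4 -> skip
r=59=111011 popcount=5 -> skip
r=60=111100 popcount=4 -> skip
r=61=111101 popcount=5 -> skip
r=62=111110 popcount=5 -> skip
Kept rows: 33 34 36 40 48

Answer: 33 34 36 40 48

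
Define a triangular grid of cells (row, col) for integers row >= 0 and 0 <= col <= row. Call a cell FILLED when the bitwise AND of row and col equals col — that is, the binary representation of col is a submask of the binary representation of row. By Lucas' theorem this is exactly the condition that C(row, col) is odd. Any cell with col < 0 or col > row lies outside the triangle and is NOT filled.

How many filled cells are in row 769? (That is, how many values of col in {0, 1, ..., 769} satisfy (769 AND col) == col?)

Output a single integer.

Answer: 8

Derivation:
769 in binary = 1100000001
popcount(769) = number of 1-bits in 1100000001 = 3
A col c satisfies (769 AND c) == c iff every set bit of c is also set in 769; each of the 3 set bits of 769 can independently be on or off in c.
count = 2^3 = 8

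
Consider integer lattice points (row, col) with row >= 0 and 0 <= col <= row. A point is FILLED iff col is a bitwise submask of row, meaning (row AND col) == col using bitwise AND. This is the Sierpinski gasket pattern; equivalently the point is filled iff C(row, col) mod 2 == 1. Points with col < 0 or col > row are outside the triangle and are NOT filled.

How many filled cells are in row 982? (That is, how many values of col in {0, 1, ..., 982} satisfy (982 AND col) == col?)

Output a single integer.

982 in binary = 1111010110
popcount(982) = number of 1-bits in 1111010110 = 7
A col c satisfies (982 AND c) == c iff every set bit of c is also set in 982; each of the 7 set bits of 982 can independently be on or off in c.
count = 2^7 = 128

Answer: 128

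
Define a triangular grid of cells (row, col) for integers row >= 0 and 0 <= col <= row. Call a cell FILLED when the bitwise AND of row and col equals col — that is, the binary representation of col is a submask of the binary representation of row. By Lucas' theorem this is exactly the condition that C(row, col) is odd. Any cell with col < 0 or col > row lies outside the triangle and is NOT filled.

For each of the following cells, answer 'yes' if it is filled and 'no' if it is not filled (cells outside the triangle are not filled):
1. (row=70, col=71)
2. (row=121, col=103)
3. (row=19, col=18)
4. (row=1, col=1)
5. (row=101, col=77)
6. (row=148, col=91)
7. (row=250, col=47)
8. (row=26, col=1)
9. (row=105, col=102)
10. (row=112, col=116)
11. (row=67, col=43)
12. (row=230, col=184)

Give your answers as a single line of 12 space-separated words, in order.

(70,71): col outside [0, 70] -> not filled
(121,103): row=0b1111001, col=0b1100111, row AND col = 0b1100001 = 97; 97 != 103 -> empty
(19,18): row=0b10011, col=0b10010, row AND col = 0b10010 = 18; 18 == 18 -> filled
(1,1): row=0b1, col=0b1, row AND col = 0b1 = 1; 1 == 1 -> filled
(101,77): row=0b1100101, col=0b1001101, row AND col = 0b1000101 = 69; 69 != 77 -> empty
(148,91): row=0b10010100, col=0b1011011, row AND col = 0b10000 = 16; 16 != 91 -> empty
(250,47): row=0b11111010, col=0b101111, row AND col = 0b101010 = 42; 42 != 47 -> empty
(26,1): row=0b11010, col=0b1, row AND col = 0b0 = 0; 0 != 1 -> empty
(105,102): row=0b1101001, col=0b1100110, row AND col = 0b1100000 = 96; 96 != 102 -> empty
(112,116): col outside [0, 112] -> not filled
(67,43): row=0b1000011, col=0b101011, row AND col = 0b11 = 3; 3 != 43 -> empty
(230,184): row=0b11100110, col=0b10111000, row AND col = 0b10100000 = 160; 160 != 184 -> empty

Answer: no no yes yes no no no no no no no no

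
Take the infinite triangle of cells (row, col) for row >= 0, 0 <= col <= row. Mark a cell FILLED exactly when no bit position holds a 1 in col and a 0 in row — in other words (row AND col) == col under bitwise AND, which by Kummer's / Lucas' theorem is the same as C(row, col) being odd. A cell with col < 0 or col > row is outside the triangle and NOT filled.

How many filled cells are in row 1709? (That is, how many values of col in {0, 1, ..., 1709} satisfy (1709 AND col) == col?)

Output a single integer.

Answer: 128

Derivation:
1709 in binary = 11010101101
popcount(1709) = number of 1-bits in 11010101101 = 7
A col c satisfies (1709 AND c) == c iff every set bit of c is also set in 1709; each of the 7 set bits of 1709 can independently be on or off in c.
count = 2^7 = 128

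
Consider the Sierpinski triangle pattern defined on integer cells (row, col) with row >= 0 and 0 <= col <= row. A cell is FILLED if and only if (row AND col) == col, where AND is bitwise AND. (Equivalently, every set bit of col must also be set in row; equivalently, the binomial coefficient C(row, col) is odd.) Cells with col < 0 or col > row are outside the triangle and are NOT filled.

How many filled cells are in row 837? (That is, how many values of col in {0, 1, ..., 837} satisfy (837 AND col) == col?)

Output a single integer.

Answer: 32

Derivation:
837 in binary = 1101000101
popcount(837) = number of 1-bits in 1101000101 = 5
A col c satisfies (837 AND c) == c iff every set bit of c is also set in 837; each of the 5 set bits of 837 can independently be on or off in c.
count = 2^5 = 32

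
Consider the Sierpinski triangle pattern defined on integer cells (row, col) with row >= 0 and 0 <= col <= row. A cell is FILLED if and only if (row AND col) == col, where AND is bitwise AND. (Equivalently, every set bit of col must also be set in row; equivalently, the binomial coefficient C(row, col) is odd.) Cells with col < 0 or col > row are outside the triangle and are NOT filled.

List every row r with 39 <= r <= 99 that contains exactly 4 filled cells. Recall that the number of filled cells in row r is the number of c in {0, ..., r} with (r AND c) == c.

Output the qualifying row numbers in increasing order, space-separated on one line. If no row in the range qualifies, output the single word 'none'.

Row r has 2^popcount(r) filled cells, so we need popcount(r) = log2(4) = 2.
Scan r = 39..99 and keep those with exactly 2 one-bits:
r=39=100111 popcount=4 -> skip
r=40=101000 popcount=2 -> KEEP
r=41=101001 popcount=3 -> skip
r=42=101010 popcount=3 -> skip
r=43=101011 popcount=4 -> skip
r=44=101100 popcount=3 -> skip
r=45=101101 popcount=4 -> skip
r=46=101110 popcount=4 -> skip
r=47=101111 popcount=5 -> skip
r=48=110000 popcount=2 -> KEEP
r=49=110001 popcount=3 -> skip
r=50=110010 popcount=3 -> skip
r=51=110011 popcount=4 -> skip
r=52=110100 popcount=3 -> skip
r=53=110101 popcount=4 -> skip
r=54=110110 popcount=4 -> skip
r=55=110111 popcount=5 -> skip
r=56=111000 popcount=3 -> skip
r=57=111001 popcount=4 -> skip
r=58=111010 popcount=4 -> skip
r=59=111011 popcount=5 -> skip
r=60=111100 popcount=4 -> skip
r=61=111101 popcount=5 -> skip
r=62=111110 popcount=5 -> skip
r=63=111111 popcount=6 -> skip
r=64=1000000 popcount=1 -> skip
r=65=1000001 popcount=2 -> KEEP
r=66=1000010 popcount=2 -> KEEP
r=67=1000011 popcount=3 -> skip
r=68=1000100 popcount=2 -> KEEP
r=69=1000101 popcount=3 -> skip
r=70=1000110 popcount=3 -> skip
r=71=1000111 popcount=4 -> skip
r=72=1001000 popcount=2 -> KEEP
r=73=1001001 popcount=3 -> skip
r=74=1001010 popcount=3 -> skip
r=75=1001011 popcount=4 -> skip
r=76=1001100 popcount=3 -> skip
r=77=1001101 popcount=4 -> skip
r=78=1001110 popcount=4 -> skip
r=79=1001111 popcount=5 -> skip
r=80=1010000 popcount=2 -> KEEP
r=81=1010001 popcount=3 -> skip
r=82=1010010 popcount=3 -> skip
r=83=1010011 popcount=4 -> skip
r=84=1010100 popcount=3 -> skip
r=85=1010101 popcount=4 -> skip
r=86=1010110 popcount=4 -> skip
r=87=1010111 popcount=5 -> skip
r=88=1011000 popcount=3 -> skip
r=89=1011001 popcount=4 -> skip
r=90=1011010 popcount=4 -> skip
r=91=1011011 popcount=5 -> skip
r=92=1011100 popcount=4 -> skip
r=93=1011101 popcount=5 -> skip
r=94=1011110 popcount=5 -> skip
r=95=1011111 popcount=6 -> skip
r=96=1100000 popcount=2 -> KEEP
r=97=1100001 popcount=3 -> skip
r=98=1100010 popcount=3 -> skip
r=99=1100011 popcount=4 -> skip
Kept rows: 40 48 65 66 68 72 80 96

Answer: 40 48 65 66 68 72 80 96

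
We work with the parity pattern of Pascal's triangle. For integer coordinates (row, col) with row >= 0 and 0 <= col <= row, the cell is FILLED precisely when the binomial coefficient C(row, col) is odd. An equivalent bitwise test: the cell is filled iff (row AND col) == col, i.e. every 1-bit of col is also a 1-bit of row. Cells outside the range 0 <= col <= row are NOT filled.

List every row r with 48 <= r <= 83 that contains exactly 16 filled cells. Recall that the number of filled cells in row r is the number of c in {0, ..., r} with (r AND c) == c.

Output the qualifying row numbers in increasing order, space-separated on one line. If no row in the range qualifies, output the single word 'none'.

Answer: 51 53 54 57 58 60 71 75 77 78 83

Derivation:
Row r has 2^popcount(r) filled cells, so we need popcount(r) = log2(16) = 4.
Scan r = 48..83 and keep those with exactly 4 one-bits:
r=48=110000 popcount=2 -> skip
r=49=110001 popcount=3 -> skip
r=50=110010 popcount=3 -> skip
r=51=110011 popcount=4 -> KEEP
r=52=110100 popcount=3 -> skip
r=53=110101 popcount=4 -> KEEP
r=54=110110 popcount=4 -> KEEP
r=55=110111 popcount=5 -> skip
r=56=111000 popcount=3 -> skip
r=57=111001 popcount=4 -> KEEP
r=58=111010 popcount=4 -> KEEP
r=59=111011 popcount=5 -> skip
r=60=111100 popcount=4 -> KEEP
r=61=111101 popcount=5 -> skip
r=62=111110 popcount=5 -> skip
r=63=111111 popcount=6 -> skip
r=64=1000000 popcount=1 -> skip
r=65=1000001 popcount=2 -> skip
r=66=1000010 popcount=2 -> skip
r=67=1000011 popcount=3 -> skip
r=68=1000100 popcount=2 -> skip
r=69=1000101 popcount=3 -> skip
r=70=1000110 popcount=3 -> skip
r=71=1000111 popcount=4 -> KEEP
r=72=1001000 popcount=2 -> skip
r=73=1001001 popcount=3 -> skip
r=74=1001010 popcount=3 -> skip
r=75=1001011 popcount=4 -> KEEP
r=76=1001100 popcount=3 -> skip
r=77=1001101 popcount=4 -> KEEP
r=78=1001110 popcount=4 -> KEEP
r=79=1001111 popcount=5 -> skip
r=80=1010000 popcount=2 -> skip
r=81=1010001 popcount=3 -> skip
r=82=1010010 popcount=3 -> skip
r=83=1010011 popcount=4 -> KEEP
Kept rows: 51 53 54 57 58 60 71 75 77 78 83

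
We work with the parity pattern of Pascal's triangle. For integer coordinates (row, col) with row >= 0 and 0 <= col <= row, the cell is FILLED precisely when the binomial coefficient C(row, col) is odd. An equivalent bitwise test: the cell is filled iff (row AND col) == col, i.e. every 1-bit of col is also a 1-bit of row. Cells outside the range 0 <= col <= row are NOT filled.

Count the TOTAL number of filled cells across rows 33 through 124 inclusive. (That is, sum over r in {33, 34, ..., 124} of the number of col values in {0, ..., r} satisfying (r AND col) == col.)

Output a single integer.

Answer: 1686

Derivation:
r33=100001 pc2: +4 =4
r34=100010 pc2: +4 =8
r35=100011 pc3: +8 =16
r36=100100 pc2: +4 =20
r37=100101 pc3: +8 =28
r38=100110 pc3: +8 =36
r39=100111 pc4: +16 =52
r40=101000 pc2: +4 =56
r41=101001 pc3: +8 =64
r42=101010 pc3: +8 =72
r43=101011 pc4: +16 =88
r44=101100 pc3: +8 =96
r45=101101 pc4: +16 =112
r46=101110 pc4: +16 =128
r47=101111 pc5: +32 =160
r48=110000 pc2: +4 =164
r49=110001 pc3: +8 =172
r50=110010 pc3: +8 =180
r51=110011 pc4: +16 =196
r52=110100 pc3: +8 =204
r53=110101 pc4: +16 =220
r54=110110 pc4: +16 =236
r55=110111 pc5: +32 =268
r56=111000 pc3: +8 =276
r57=111001 pc4: +16 =292
r58=111010 pc4: +16 =308
r59=111011 pc5: +32 =340
r60=111100 pc4: +16 =356
r61=111101 pc5: +32 =388
r62=111110 pc5: +32 =420
r63=111111 pc6: +64 =484
r64=1000000 pc1: +2 =486
r65=1000001 pc2: +4 =490
r66=1000010 pc2: +4 =494
r67=1000011 pc3: +8 =502
r68=1000100 pc2: +4 =506
r69=1000101 pc3: +8 =514
r70=1000110 pc3: +8 =522
r71=1000111 pc4: +16 =538
r72=1001000 pc2: +4 =542
r73=1001001 pc3: +8 =550
r74=1001010 pc3: +8 =558
r75=1001011 pc4: +16 =574
r76=1001100 pc3: +8 =582
r77=1001101 pc4: +16 =598
r78=1001110 pc4: +16 =614
r79=1001111 pc5: +32 =646
r80=1010000 pc2: +4 =650
r81=1010001 pc3: +8 =658
r82=1010010 pc3: +8 =666
r83=1010011 pc4: +16 =682
r84=1010100 pc3: +8 =690
r85=1010101 pc4: +16 =706
r86=1010110 pc4: +16 =722
r87=1010111 pc5: +32 =754
r88=1011000 pc3: +8 =762
r89=1011001 pc4: +16 =778
r90=1011010 pc4: +16 =794
r91=1011011 pc5: +32 =826
r92=1011100 pc4: +16 =842
r93=1011101 pc5: +32 =874
r94=1011110 pc5: +32 =906
r95=1011111 pc6: +64 =970
r96=1100000 pc2: +4 =974
r97=1100001 pc3: +8 =982
r98=1100010 pc3: +8 =990
r99=1100011 pc4: +16 =1006
r100=1100100 pc3: +8 =1014
r101=1100101 pc4: +16 =1030
r102=1100110 pc4: +16 =1046
r103=1100111 pc5: +32 =1078
r104=1101000 pc3: +8 =1086
r105=1101001 pc4: +16 =1102
r106=1101010 pc4: +16 =1118
r107=1101011 pc5: +32 =1150
r108=1101100 pc4: +16 =1166
r109=1101101 pc5: +32 =1198
r110=1101110 pc5: +32 =1230
r111=1101111 pc6: +64 =1294
r112=1110000 pc3: +8 =1302
r113=1110001 pc4: +16 =1318
r114=1110010 pc4: +16 =1334
r115=1110011 pc5: +32 =1366
r116=1110100 pc4: +16 =1382
r117=1110101 pc5: +32 =1414
r118=1110110 pc5: +32 =1446
r119=1110111 pc6: +64 =1510
r120=1111000 pc4: +16 =1526
r121=1111001 pc5: +32 =1558
r122=1111010 pc5: +32 =1590
r123=1111011 pc6: +64 =1654
r124=1111100 pc5: +32 =1686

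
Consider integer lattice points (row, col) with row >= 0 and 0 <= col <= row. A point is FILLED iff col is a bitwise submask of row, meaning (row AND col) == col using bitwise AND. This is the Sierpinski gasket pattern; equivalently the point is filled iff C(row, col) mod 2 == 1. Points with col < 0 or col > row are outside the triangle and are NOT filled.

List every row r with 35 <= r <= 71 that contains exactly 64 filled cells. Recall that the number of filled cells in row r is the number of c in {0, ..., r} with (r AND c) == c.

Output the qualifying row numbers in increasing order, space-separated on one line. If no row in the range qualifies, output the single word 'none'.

Row r has 2^popcount(r) filled cells, so we need popcount(r) = log2(64) = 6.
Scan r = 35..71 and keep those with exactly 6 one-bits:
r=35=100011 popcount=3 -> skip
r=36=100100 popcount=2 -> skip
r=37=100101 popcount=3 -> skip
r=38=100110 popcount=3 -> skip
r=39=100111 popcount=4 -> skip
r=40=101000 popcount=2 -> skip
r=41=101001 popcount=3 -> skip
r=42=101010 popcount=3 -> skip
r=43=101011 popcount=4 -> skip
r=44=101100 popcount=3 -> skip
r=45=101101 popcount=4 -> skip
r=46=101110 popcount=4 -> skip
r=47=101111 popcount=5 -> skip
r=48=110000 popcount=2 -> skip
r=49=110001 popcount=3 -> skip
r=50=110010 popcount=3 -> skip
r=51=110011 popcount=4 -> skip
r=52=110100 popcount=3 -> skip
r=53=110101 popcount=4 -> skip
r=54=110110 popcount=4 -> skip
r=55=110111 popcount=5 -> skip
r=56=111000 popcount=3 -> skip
r=57=111001 popcount=4 -> skip
r=58=111010 popcount=4 -> skip
r=59=111011 popcount=5 -> skip
r=60=111100 popcount=4 -> skip
r=61=111101 popcount=5 -> skip
r=62=111110 popcount=5 -> skip
r=63=111111 popcount=6 -> KEEP
r=64=1000000 popcount=1 -> skip
r=65=1000001 popcount=2 -> skip
r=66=1000010 popcount=2 -> skip
r=67=1000011 popcount=3 -> skip
r=68=1000100 popcount=2 -> skip
r=69=1000101 popcount=3 -> skip
r=70=1000110 popcount=3 -> skip
r=71=1000111 popcount=4 -> skip
Kept rows: 63

Answer: 63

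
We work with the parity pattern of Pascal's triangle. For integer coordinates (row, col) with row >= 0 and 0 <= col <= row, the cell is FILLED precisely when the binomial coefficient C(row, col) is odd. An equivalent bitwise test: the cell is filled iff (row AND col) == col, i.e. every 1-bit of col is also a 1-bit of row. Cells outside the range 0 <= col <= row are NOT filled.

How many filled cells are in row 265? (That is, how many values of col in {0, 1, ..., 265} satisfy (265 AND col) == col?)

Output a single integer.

Answer: 8

Derivation:
265 in binary = 100001001
popcount(265) = number of 1-bits in 100001001 = 3
A col c satisfies (265 AND c) == c iff every set bit of c is also set in 265; each of the 3 set bits of 265 can independently be on or off in c.
count = 2^3 = 8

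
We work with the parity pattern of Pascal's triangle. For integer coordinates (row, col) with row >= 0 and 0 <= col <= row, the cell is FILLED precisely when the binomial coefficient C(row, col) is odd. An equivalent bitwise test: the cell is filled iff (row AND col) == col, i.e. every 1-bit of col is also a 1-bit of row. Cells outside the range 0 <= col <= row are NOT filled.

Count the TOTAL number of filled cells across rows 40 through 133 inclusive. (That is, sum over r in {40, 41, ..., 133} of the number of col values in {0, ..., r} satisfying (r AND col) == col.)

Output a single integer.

r40=101000 pc2: +4 =4
r41=101001 pc3: +8 =12
r42=101010 pc3: +8 =20
r43=101011 pc4: +16 =36
r44=101100 pc3: +8 =44
r45=101101 pc4: +16 =60
r46=101110 pc4: +16 =76
r47=101111 pc5: +32 =108
r48=110000 pc2: +4 =112
r49=110001 pc3: +8 =120
r50=110010 pc3: +8 =128
r51=110011 pc4: +16 =144
r52=110100 pc3: +8 =152
r53=110101 pc4: +16 =168
r54=110110 pc4: +16 =184
r55=110111 pc5: +32 =216
r56=111000 pc3: +8 =224
r57=111001 pc4: +16 =240
r58=111010 pc4: +16 =256
r59=111011 pc5: +32 =288
r60=111100 pc4: +16 =304
r61=111101 pc5: +32 =336
r62=111110 pc5: +32 =368
r63=111111 pc6: +64 =432
r64=1000000 pc1: +2 =434
r65=1000001 pc2: +4 =438
r66=1000010 pc2: +4 =442
r67=1000011 pc3: +8 =450
r68=1000100 pc2: +4 =454
r69=1000101 pc3: +8 =462
r70=1000110 pc3: +8 =470
r71=1000111 pc4: +16 =486
r72=1001000 pc2: +4 =490
r73=1001001 pc3: +8 =498
r74=1001010 pc3: +8 =506
r75=1001011 pc4: +16 =522
r76=1001100 pc3: +8 =530
r77=1001101 pc4: +16 =546
r78=1001110 pc4: +16 =562
r79=1001111 pc5: +32 =594
r80=1010000 pc2: +4 =598
r81=1010001 pc3: +8 =606
r82=1010010 pc3: +8 =614
r83=1010011 pc4: +16 =630
r84=1010100 pc3: +8 =638
r85=1010101 pc4: +16 =654
r86=1010110 pc4: +16 =670
r87=1010111 pc5: +32 =702
r88=1011000 pc3: +8 =710
r89=1011001 pc4: +16 =726
r90=1011010 pc4: +16 =742
r91=1011011 pc5: +32 =774
r92=1011100 pc4: +16 =790
r93=1011101 pc5: +32 =822
r94=1011110 pc5: +32 =854
r95=1011111 pc6: +64 =918
r96=1100000 pc2: +4 =922
r97=1100001 pc3: +8 =930
r98=1100010 pc3: +8 =938
r99=1100011 pc4: +16 =954
r100=1100100 pc3: +8 =962
r101=1100101 pc4: +16 =978
r102=1100110 pc4: +16 =994
r103=1100111 pc5: +32 =1026
r104=1101000 pc3: +8 =1034
r105=1101001 pc4: +16 =1050
r106=1101010 pc4: +16 =1066
r107=1101011 pc5: +32 =1098
r108=1101100 pc4: +16 =1114
r109=1101101 pc5: +32 =1146
r110=1101110 pc5: +32 =1178
r111=1101111 pc6: +64 =1242
r112=1110000 pc3: +8 =1250
r113=1110001 pc4: +16 =1266
r114=1110010 pc4: +16 =1282
r115=1110011 pc5: +32 =1314
r116=1110100 pc4: +16 =1330
r117=1110101 pc5: +32 =1362
r118=1110110 pc5: +32 =1394
r119=1110111 pc6: +64 =1458
r120=1111000 pc4: +16 =1474
r121=1111001 pc5: +32 =1506
r122=1111010 pc5: +32 =1538
r123=1111011 pc6: +64 =1602
r124=1111100 pc5: +32 =1634
r125=1111101 pc6: +64 =1698
r126=1111110 pc6: +64 =1762
r127=1111111 pc7: +128 =1890
r128=10000000 pc1: +2 =1892
r129=10000001 pc2: +4 =1896
r130=10000010 pc2: +4 =1900
r131=10000011 pc3: +8 =1908
r132=10000100 pc2: +4 =1912
r133=10000101 pc3: +8 =1920

Answer: 1920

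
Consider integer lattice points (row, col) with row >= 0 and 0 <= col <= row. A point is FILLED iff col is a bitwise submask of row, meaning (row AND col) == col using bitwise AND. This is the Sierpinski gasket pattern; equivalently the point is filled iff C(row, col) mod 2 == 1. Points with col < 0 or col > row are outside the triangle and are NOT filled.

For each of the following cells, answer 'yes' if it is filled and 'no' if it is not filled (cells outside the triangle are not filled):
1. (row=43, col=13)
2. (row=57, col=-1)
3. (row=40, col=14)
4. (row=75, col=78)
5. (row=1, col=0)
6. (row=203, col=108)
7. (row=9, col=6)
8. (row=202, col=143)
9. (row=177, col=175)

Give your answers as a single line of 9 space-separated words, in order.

(43,13): row=0b101011, col=0b1101, row AND col = 0b1001 = 9; 9 != 13 -> empty
(57,-1): col outside [0, 57] -> not filled
(40,14): row=0b101000, col=0b1110, row AND col = 0b1000 = 8; 8 != 14 -> empty
(75,78): col outside [0, 75] -> not filled
(1,0): row=0b1, col=0b0, row AND col = 0b0 = 0; 0 == 0 -> filled
(203,108): row=0b11001011, col=0b1101100, row AND col = 0b1001000 = 72; 72 != 108 -> empty
(9,6): row=0b1001, col=0b110, row AND col = 0b0 = 0; 0 != 6 -> empty
(202,143): row=0b11001010, col=0b10001111, row AND col = 0b10001010 = 138; 138 != 143 -> empty
(177,175): row=0b10110001, col=0b10101111, row AND col = 0b10100001 = 161; 161 != 175 -> empty

Answer: no no no no yes no no no no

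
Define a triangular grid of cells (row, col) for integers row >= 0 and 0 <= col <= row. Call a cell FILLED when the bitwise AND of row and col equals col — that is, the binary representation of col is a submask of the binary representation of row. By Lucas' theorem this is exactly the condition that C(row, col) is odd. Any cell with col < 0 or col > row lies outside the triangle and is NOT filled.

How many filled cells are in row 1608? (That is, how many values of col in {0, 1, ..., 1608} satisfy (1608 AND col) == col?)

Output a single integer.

Answer: 16

Derivation:
1608 in binary = 11001001000
popcount(1608) = number of 1-bits in 11001001000 = 4
A col c satisfies (1608 AND c) == c iff every set bit of c is also set in 1608; each of the 4 set bits of 1608 can independently be on or off in c.
count = 2^4 = 16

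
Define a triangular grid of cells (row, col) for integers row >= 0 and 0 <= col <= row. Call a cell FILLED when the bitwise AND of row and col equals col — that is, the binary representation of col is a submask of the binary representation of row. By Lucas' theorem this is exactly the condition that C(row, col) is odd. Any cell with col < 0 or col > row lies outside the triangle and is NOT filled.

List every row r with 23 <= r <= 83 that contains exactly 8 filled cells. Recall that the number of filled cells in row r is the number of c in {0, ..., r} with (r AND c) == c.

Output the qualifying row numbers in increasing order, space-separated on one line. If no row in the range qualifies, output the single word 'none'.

Answer: 25 26 28 35 37 38 41 42 44 49 50 52 56 67 69 70 73 74 76 81 82

Derivation:
Row r has 2^popcount(r) filled cells, so we need popcount(r) = log2(8) = 3.
Scan r = 23..83 and keep those with exactly 3 one-bits:
r=23=10111 popcount=4 -> skip
r=24=11000 popcount=2 -> skip
r=25=11001 popcount=3 -> KEEP
r=26=11010 popcount=3 -> KEEP
r=27=11011 popcount=4 -> skip
r=28=11100 popcount=3 -> KEEP
r=29=11101 popcount=4 -> skip
r=30=11110 popcount=4 -> skip
r=31=11111 popcount=5 -> skip
r=32=100000 popcount=1 -> skip
r=33=100001 popcount=2 -> skip
r=34=100010 popcount=2 -> skip
r=35=100011 popcount=3 -> KEEP
r=36=100100 popcount=2 -> skip
r=37=100101 popcount=3 -> KEEP
r=38=100110 popcount=3 -> KEEP
r=39=100111 popcount=4 -> skip
r=40=101000 popcount=2 -> skip
r=41=101001 popcount=3 -> KEEP
r=42=101010 popcount=3 -> KEEP
r=43=101011 popcount=4 -> skip
r=44=101100 popcount=3 -> KEEP
r=45=101101 popcount=4 -> skip
r=46=101110 popcount=4 -> skip
r=47=101111 popcount=5 -> skip
r=48=110000 popcount=2 -> skip
r=49=110001 popcount=3 -> KEEP
r=50=110010 popcount=3 -> KEEP
r=51=110011 popcount=4 -> skip
r=52=110100 popcount=3 -> KEEP
r=53=110101 popcount=4 -> skip
r=54=110110 popcount=4 -> skip
r=55=110111 popcount=5 -> skip
r=56=111000 popcount=3 -> KEEP
r=57=111001 popcount=4 -> skip
r=58=111010 popcount=4 -> skip
r=59=111011 popcount=5 -> skip
r=60=111100 popcount=4 -> skip
r=61=111101 popcount=5 -> skip
r=62=111110 popcount=5 -> skip
r=63=111111 popcount=6 -> skip
r=64=1000000 popcount=1 -> skip
r=65=1000001 popcount=2 -> skip
r=66=1000010 popcount=2 -> skip
r=67=1000011 popcount=3 -> KEEP
r=68=1000100 popcount=2 -> skip
r=69=1000101 popcount=3 -> KEEP
r=70=1000110 popcount=3 -> KEEP
r=71=1000111 popcount=4 -> skip
r=72=1001000 popcount=2 -> skip
r=73=1001001 popcount=3 -> KEEP
r=74=1001010 popcount=3 -> KEEP
r=75=1001011 popcount=4 -> skip
r=76=1001100 popcount=3 -> KEEP
r=77=1001101 popcount=4 -> skip
r=78=1001110 popcount=4 -> skip
r=79=1001111 popcount=5 -> skip
r=80=1010000 popcount=2 -> skip
r=81=1010001 popcount=3 -> KEEP
r=82=1010010 popcount=3 -> KEEP
r=83=1010011 popcount=4 -> skip
Kept rows: 25 26 28 35 37 38 41 42 44 49 50 52 56 67 69 70 73 74 76 81 82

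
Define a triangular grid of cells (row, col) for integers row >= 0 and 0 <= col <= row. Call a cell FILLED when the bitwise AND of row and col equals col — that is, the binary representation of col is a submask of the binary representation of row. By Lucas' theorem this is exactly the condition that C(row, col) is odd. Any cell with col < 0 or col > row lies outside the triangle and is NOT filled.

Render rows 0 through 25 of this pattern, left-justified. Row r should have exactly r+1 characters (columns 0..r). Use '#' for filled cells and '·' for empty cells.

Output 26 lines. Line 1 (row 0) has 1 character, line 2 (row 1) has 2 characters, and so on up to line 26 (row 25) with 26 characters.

Answer: #
##
#·#
####
#···#
##··##
#·#·#·#
########
#·······#
##······##
#·#·····#·#
####····####
#···#···#···#
##··##··##··##
#·#·#·#·#·#·#·#
################
#···············#
##··············##
#·#·············#·#
####············####
#···#···········#···#
##··##··········##··##
#·#·#·#·········#·#·#·#
########········########
#·······#·······#·······#
##······##······##······##

Derivation:
r0=0: #
r1=1: ##
r2=10: #·#
r3=11: ####
r4=100: #···#
r5=101: ##··##
r6=110: #·#·#·#
r7=111: ########
r8=1000: #·······#
r9=1001: ##······##
r10=1010: #·#·····#·#
r11=1011: ####····####
r12=1100: #···#···#···#
r13=1101: ##··##··##··##
r14=1110: #·#·#·#·#·#·#·#
r15=1111: ################
r16=10000: #···············#
r17=10001: ##··············##
r18=10010: #·#·············#·#
r19=10011: ####············####
r20=10100: #···#···········#···#
r21=10101: ##··##··········##··##
r22=10110: #·#·#·#·········#·#·#·#
r23=10111: ########········########
r24=11000: #·······#·······#·······#
r25=11001: ##······##······##······##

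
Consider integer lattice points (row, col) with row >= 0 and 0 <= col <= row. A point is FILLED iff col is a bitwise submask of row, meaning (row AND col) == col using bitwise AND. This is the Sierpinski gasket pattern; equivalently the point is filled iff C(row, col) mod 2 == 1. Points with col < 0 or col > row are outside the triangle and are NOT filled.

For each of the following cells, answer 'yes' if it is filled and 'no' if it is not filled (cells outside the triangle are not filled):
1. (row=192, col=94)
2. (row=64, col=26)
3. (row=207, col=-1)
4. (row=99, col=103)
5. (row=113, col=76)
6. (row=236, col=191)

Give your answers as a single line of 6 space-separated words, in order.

(192,94): row=0b11000000, col=0b1011110, row AND col = 0b1000000 = 64; 64 != 94 -> empty
(64,26): row=0b1000000, col=0b11010, row AND col = 0b0 = 0; 0 != 26 -> empty
(207,-1): col outside [0, 207] -> not filled
(99,103): col outside [0, 99] -> not filled
(113,76): row=0b1110001, col=0b1001100, row AND col = 0b1000000 = 64; 64 != 76 -> empty
(236,191): row=0b11101100, col=0b10111111, row AND col = 0b10101100 = 172; 172 != 191 -> empty

Answer: no no no no no no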